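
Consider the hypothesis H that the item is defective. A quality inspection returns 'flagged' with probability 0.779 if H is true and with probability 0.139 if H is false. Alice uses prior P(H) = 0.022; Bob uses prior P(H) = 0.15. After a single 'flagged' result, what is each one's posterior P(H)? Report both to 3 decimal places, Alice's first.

P('+'|H) = 0.779, P('+'|¬H) = 0.139.
Alice: numerator 0.779·0.022 = 0.017138; evidence = 0.017138+0.139·0.978 = 0.15308; posterior = 0.112.
Bob: numerator 0.779·0.15 = 0.11685; evidence = 0.11685+0.139·0.85 = 0.23500; posterior = 0.497.

Alice: 0.112; Bob: 0.497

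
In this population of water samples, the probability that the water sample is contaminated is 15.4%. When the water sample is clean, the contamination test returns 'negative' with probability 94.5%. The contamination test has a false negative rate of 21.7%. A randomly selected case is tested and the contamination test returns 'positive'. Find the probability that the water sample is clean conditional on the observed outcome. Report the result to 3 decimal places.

Write H for 'the water sample is contaminated'. Prior odds H:¬H = 0.154/0.846 = 0.18203. For the 'positive' outcome, the likelihood ratio is 0.783/0.055 = 14.236.
Posterior odds = 0.18203 × 14.236 = 2.5915, so P(H|E) = 2.5915/(1+2.5915) = 0.722. Then P(¬H|E) = 1 − 0.722 = 0.278.

P(¬H | E) ≈ 0.278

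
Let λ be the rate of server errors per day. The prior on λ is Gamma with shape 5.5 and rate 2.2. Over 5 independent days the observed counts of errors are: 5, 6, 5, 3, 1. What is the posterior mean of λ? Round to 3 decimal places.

Posterior mean ≈ 3.542

The Poisson likelihood adds the total count to the shape and the number of exposure periods to the rate. Here ∑xᵢ = 20 and n = 5, so shape 5.5→25.5 and rate 2.2→7.2.
Posterior mean = shape/rate = 25.5/7.2 = 3.542.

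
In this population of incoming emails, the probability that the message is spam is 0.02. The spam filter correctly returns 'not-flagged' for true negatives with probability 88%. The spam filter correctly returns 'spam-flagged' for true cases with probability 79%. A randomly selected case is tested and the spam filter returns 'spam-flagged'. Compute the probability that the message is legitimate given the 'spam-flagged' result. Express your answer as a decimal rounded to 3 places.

Write H for 'the message is spam'. Prior odds H:¬H = 0.02/0.98 = 0.020408. For the 'spam-flagged' outcome, the likelihood ratio is 0.79/0.12 = 6.5833.
Posterior odds = 0.020408 × 6.5833 = 0.13435, so P(H|E) = 0.13435/(1+0.13435) = 0.118. Then P(¬H|E) = 1 − 0.118 = 0.882.

P(¬H | E) ≈ 0.882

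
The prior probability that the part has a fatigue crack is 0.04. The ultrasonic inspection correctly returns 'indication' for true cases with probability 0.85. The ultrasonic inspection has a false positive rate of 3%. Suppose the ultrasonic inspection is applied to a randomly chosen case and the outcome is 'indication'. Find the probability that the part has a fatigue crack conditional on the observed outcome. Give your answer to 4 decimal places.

P(H | E) ≈ 0.5414

Let H be the event that the part has a fatigue crack. P(H) = 0.04, so P(¬H) = 0.96. With E the 'indication' result, P(E|H) = 0.85 and P(E|¬H) = 0.03.
P(E) = 0.85·0.04 + 0.03·0.96 = 0.034000 + 0.028800 = 0.062800.
By Bayes' theorem, P(H|E) = 0.034000 / 0.062800 = 0.5414.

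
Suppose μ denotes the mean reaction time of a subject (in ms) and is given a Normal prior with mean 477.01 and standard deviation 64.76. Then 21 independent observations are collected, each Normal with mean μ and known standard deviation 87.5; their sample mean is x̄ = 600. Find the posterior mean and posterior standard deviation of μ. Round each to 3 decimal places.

With known σ, the Normal prior is conjugate. Weight on the data is w = (n/σ²)/(n/σ² + 1/τ₀²) = 0.00274286/(0.00274286+0.00023844) = 0.92002.
Posterior mean = w·x̄ + (1−w)·μ₀ = 0.92002·600 + 0.079980·477.01 = 590.163. Posterior variance = 1/(0.00274286+0.00023844) = 335.424, so SD = 18.315.

Posterior mean ≈ 590.163; posterior SD ≈ 18.315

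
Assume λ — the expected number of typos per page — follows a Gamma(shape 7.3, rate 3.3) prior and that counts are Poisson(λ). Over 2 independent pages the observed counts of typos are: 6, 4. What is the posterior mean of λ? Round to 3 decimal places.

The Poisson likelihood adds the total count to the shape and the number of exposure periods to the rate. Here ∑xᵢ = 10 and n = 2, so shape 7.3→17.3 and rate 3.3→5.3.
E[λ | data] = 17.3/5.3 = 3.264.

Posterior mean ≈ 3.264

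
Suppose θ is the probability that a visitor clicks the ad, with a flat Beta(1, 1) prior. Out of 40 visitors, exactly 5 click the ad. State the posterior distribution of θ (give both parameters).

Observing 5 successes and 35 failures updates Beta(1, 1) by adding the success and failure counts to the two shape parameters: α = 1+5 = 6, β = 1+35 = 36.

Posterior: Beta(6, 36)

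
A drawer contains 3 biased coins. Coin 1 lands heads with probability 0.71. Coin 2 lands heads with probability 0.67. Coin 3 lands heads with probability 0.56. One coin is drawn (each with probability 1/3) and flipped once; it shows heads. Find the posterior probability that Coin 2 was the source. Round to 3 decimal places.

Posterior probability ≈ 0.345

P(heads|C1) = 0.71; P(heads|C2) = 0.67; P(heads|C3) = 0.56.
Prior × likelihood for each source: 0.333333·0.71=0.2367, 0.333333·0.67=0.2233, 0.333333·0.56=0.1867. Summing gives P(heads) = 0.64667.
P(Coin 2 | heads) = 0.2233 / 0.64667 = 0.345.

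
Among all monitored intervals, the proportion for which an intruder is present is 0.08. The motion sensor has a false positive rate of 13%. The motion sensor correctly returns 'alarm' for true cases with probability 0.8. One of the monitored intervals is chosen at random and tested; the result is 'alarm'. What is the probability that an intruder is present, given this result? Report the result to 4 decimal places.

Let H be the event that an intruder is present. P(H) = 0.08, so P(¬H) = 0.92. With E the 'alarm' result, P(E|H) = 0.8 and P(E|¬H) = 0.13.
P(E) = 0.8·0.08 + 0.13·0.92 = 0.064000 + 0.11960 = 0.18360.
By Bayes' theorem, P(H|E) = 0.064000 / 0.18360 = 0.3486.

P(H | E) ≈ 0.3486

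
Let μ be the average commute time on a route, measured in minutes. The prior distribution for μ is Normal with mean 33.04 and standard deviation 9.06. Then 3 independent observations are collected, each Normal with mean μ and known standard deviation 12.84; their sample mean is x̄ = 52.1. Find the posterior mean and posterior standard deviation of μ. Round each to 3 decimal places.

Prior precision 1/τ₀² = 1/9.06² = 0.0121827; data precision n/σ² = 3/12.84² = 0.0181966.
Posterior precision = 0.0121827 + 0.0181966 = 0.0303793, giving posterior SD = 1/√0.0303793 = 5.737.
Posterior mean = (0.0121827·33.04 + 0.0181966·52.1) / 0.0303793 = 44.457.

Posterior mean ≈ 44.457; posterior SD ≈ 5.737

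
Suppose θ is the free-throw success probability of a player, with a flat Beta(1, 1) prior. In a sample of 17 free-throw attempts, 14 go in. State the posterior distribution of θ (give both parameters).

Observing 14 successes and 3 failures updates Beta(1, 1) by adding the success and failure counts to the two shape parameters: α = 1+14 = 15, β = 1+3 = 4.

Posterior: Beta(15, 4)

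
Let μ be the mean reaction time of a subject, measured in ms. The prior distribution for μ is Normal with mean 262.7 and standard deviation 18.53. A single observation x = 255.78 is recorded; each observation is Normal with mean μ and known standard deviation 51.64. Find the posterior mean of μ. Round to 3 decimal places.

Posterior mean ≈ 261.911

Prior precision 1/τ₀² = 1/18.53² = 0.00291239; data precision n/σ² = 1/51.64² = 0.00037500.
Posterior precision = 0.00291239 + 0.00037500 = 0.00328738.
Posterior mean = (0.00291239·262.7 + 0.00037500·255.78) / 0.00328738 = 261.911.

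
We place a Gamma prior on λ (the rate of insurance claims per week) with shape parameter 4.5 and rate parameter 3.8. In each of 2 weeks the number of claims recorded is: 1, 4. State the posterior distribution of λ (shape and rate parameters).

The Poisson likelihood adds the total count to the shape and the number of exposure periods to the rate. Here ∑xᵢ = 5 and n = 2, so shape 4.5→9.5 and rate 3.8→5.8.

Posterior: Gamma(shape=9.5, rate=5.8)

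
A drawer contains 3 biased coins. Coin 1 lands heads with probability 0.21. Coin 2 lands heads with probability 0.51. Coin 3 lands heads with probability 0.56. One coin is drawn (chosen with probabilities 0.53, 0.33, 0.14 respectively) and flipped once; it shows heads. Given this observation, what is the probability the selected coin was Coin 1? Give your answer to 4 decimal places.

P(heads|C1) = 0.21; P(heads|C2) = 0.51; P(heads|C3) = 0.56.
Prior × likelihood for each source: 0.53·0.21=0.1113, 0.33·0.51=0.1683, 0.14·0.56=0.07840. Summing gives P(heads) = 0.35800.
P(Coin 1 | heads) = 0.1113 / 0.35800 = 0.3109.

Posterior probability ≈ 0.3109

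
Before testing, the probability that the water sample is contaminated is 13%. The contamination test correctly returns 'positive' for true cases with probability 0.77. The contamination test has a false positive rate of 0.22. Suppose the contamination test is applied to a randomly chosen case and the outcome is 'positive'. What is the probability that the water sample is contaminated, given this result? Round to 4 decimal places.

P(H | E) ≈ 0.3434

Write H for 'the water sample is contaminated'. Prior odds H:¬H = 0.13/0.87 = 0.14943. For the 'positive' outcome, the likelihood ratio is 0.77/0.22 = 3.5000.
Posterior odds = 0.14943 × 3.5000 = 0.52299, so P(H|E) = 0.52299/(1+0.52299) = 0.3434.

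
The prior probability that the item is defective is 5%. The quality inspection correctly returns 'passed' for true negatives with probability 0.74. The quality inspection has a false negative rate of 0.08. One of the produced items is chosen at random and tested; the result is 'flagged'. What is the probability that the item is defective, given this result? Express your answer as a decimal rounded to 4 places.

Let H be the event that the item is defective. P(H) = 0.05, so P(¬H) = 0.95. With E the 'flagged' result, P(E|H) = 0.92 and P(E|¬H) = 0.26.
P(E) = 0.92·0.05 + 0.26·0.95 = 0.046000 + 0.24700 = 0.29300.
By Bayes' theorem, P(H|E) = 0.046000 / 0.29300 = 0.1570.

P(H | E) ≈ 0.1570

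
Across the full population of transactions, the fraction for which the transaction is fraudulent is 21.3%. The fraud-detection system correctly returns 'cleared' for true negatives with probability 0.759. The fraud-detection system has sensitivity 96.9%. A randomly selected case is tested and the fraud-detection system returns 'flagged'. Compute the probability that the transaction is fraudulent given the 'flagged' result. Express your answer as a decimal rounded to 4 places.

Let H be the event that the transaction is fraudulent. P(H) = 0.213, so P(¬H) = 0.787. With E the 'flagged' result, P(E|H) = 0.969 and P(E|¬H) = 0.241.
P(E) = 0.969·0.213 + 0.241·0.787 = 0.20640 + 0.18967 = 0.39606.
By Bayes' theorem, P(H|E) = 0.20640 / 0.39606 = 0.5211.

P(H | E) ≈ 0.5211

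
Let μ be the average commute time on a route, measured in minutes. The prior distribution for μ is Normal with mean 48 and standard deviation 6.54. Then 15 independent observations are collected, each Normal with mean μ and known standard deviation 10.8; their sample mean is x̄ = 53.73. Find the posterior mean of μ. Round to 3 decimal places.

Posterior mean ≈ 52.849

Prior precision 1/τ₀² = 1/6.54² = 0.0233800; data precision n/σ² = 15/10.8² = 0.128601.
Posterior precision = 0.0233800 + 0.128601 = 0.151981.
Posterior mean = (0.0233800·48 + 0.128601·53.73) / 0.151981 = 52.849.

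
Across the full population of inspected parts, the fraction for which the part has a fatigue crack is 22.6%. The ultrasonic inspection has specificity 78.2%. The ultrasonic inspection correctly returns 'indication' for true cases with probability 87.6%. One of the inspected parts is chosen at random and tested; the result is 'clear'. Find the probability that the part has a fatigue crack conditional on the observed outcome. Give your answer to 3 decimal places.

Let H be the event that the part has a fatigue crack. P(H) = 0.226, so P(¬H) = 0.774. With E the 'clear' result, P(E|H) = 0.124 and P(E|¬H) = 0.782.
P(E) = 0.124·0.226 + 0.782·0.774 = 0.028024 + 0.60527 = 0.63329.
By Bayes' theorem, P(H|E) = 0.028024 / 0.63329 = 0.044.

P(H | E) ≈ 0.044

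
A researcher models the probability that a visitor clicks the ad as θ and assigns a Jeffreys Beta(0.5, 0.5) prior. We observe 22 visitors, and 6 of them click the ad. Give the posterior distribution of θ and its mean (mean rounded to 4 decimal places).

Posterior: Beta(6.5, 16.5); mean ≈ 0.2826

Observing 6 successes and 16 failures updates Beta(0.5, 0.5) by adding the success and failure counts to the two shape parameters: α = 0.5+6 = 6.5, β = 0.5+16 = 16.5.
Posterior mean = α/(α+β) = 6.5/23 = 0.2826.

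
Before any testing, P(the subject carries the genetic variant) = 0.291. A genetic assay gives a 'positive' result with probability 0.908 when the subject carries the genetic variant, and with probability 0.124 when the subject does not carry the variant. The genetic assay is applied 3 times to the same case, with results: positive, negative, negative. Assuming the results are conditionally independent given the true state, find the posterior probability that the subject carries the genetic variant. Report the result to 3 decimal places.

Let H be the event that the subject carries the genetic variant; start with P(H) = 0.291. P('positive'|H) = 0.908, P('positive'|¬H) = 0.124.
Update on result 1 ('positive'): P(H) ← 0.908·0.2910 / (0.908·0.2910 + 0.124·0.7090) = 0.26423/0.35214 = 0.7503.
Update on result 2 ('negative'): P(H) ← 0.092·0.7503 / (0.092·0.7503 + 0.876·0.2497) = 0.069031/0.28773 = 0.2399.
Update on result 3 ('negative'): P(H) ← 0.092·0.2399 / (0.092·0.2399 + 0.876·0.7601) = 0.022072/0.68791 = 0.0321.

Posterior P(H) ≈ 0.032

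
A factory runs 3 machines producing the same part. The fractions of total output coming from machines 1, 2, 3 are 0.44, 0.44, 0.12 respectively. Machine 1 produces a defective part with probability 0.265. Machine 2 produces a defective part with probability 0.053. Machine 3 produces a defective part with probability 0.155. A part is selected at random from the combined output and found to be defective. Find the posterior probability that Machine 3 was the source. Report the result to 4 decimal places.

P(defective|M1) = 0.265; P(defective|M2) = 0.053; P(defective|M3) = 0.155.
Prior × likelihood for each source: 0.44·0.265=0.1166, 0.44·0.053=0.02332, 0.12·0.155=0.01860. Summing gives P(defective) = 0.15852.
P(Machine 3 | defective) = 0.01860 / 0.15852 = 0.1173.

Posterior probability ≈ 0.1173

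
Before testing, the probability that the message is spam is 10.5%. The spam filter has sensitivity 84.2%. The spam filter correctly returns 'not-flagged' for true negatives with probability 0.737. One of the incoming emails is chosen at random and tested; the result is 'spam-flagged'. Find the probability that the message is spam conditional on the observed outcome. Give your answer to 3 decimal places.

P(H | E) ≈ 0.273

Write H for 'the message is spam'. Prior odds H:¬H = 0.105/0.895 = 0.11732. For the 'spam-flagged' outcome, the likelihood ratio is 0.842/0.263 = 3.2015.
Posterior odds = 0.11732 × 3.2015 = 0.37560, so P(H|E) = 0.37560/(1+0.37560) = 0.273.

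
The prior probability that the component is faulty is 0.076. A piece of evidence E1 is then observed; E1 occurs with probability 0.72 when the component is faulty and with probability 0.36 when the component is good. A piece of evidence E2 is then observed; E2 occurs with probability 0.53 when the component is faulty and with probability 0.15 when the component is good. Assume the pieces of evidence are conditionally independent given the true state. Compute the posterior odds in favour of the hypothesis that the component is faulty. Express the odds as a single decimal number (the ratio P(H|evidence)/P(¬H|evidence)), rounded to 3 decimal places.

Posterior odds ≈ 0.581

Prior odds = 0.076/(1−0.076) = 0.082251.
Likelihood ratio for E1 = 0.72/0.36 = 2.0000.
Likelihood ratio for E2 = 0.53/0.15 = 3.5333.
Posterior odds = prior odds × LR₁ × LR₂ = 0.58124.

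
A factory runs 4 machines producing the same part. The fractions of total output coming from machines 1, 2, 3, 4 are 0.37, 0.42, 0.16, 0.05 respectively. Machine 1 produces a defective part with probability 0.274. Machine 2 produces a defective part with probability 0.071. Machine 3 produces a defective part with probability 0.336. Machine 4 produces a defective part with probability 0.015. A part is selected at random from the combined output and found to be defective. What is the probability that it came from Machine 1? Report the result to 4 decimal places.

Posterior probability ≈ 0.5459

Tabulate prior·likelihood by source: [1] prior 0.37, lik 0.274, product 0.1014; [2] prior 0.42, lik 0.071, product 0.02982; [3] prior 0.16, lik 0.336, product 0.05376; [4] prior 0.05, lik 0.015, product 0.0007500.
Normalizing constant = 0.18571; the posterior for Machine 1 is its product over the sum, 0.1014/0.18571 = 0.5459.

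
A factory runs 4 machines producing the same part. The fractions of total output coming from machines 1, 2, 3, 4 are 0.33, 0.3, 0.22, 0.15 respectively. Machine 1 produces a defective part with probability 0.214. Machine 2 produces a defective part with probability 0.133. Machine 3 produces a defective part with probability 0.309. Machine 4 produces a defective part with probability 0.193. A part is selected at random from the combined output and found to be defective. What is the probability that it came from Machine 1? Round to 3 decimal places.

Tabulate prior·likelihood by source: [1] prior 0.33, lik 0.214, product 0.07062; [2] prior 0.3, lik 0.133, product 0.03990; [3] prior 0.22, lik 0.309, product 0.06798; [4] prior 0.15, lik 0.193, product 0.02895.
Normalizing constant = 0.20745; the posterior for Machine 1 is its product over the sum, 0.07062/0.20745 = 0.340.

Posterior probability ≈ 0.340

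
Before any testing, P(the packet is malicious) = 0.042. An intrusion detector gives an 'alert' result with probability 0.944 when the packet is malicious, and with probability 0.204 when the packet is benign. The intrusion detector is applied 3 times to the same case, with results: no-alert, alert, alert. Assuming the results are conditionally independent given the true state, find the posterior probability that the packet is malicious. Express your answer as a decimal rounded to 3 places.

Posterior P(H) ≈ 0.062

Let H be the event that the packet is malicious; start with P(H) = 0.042. P('alert'|H) = 0.944, P('alert'|¬H) = 0.204.
Update on result 1 ('no-alert'): P(H) ← 0.056·0.0420 / (0.056·0.0420 + 0.796·0.9580) = 0.0023520/0.76492 = 0.0031.
Update on result 2 ('alert'): P(H) ← 0.944·0.0031 / (0.944·0.0031 + 0.204·0.9969) = 0.0029026/0.20628 = 0.0141.
Update on result 3 ('alert'): P(H) ← 0.944·0.0141 / (0.944·0.0141 + 0.204·0.9859) = 0.013284/0.21441 = 0.0620.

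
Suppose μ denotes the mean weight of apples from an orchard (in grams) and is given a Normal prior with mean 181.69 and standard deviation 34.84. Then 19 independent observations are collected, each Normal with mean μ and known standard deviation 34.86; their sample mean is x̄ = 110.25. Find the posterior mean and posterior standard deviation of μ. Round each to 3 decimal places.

Prior precision 1/τ₀² = 1/34.84² = 0.00082384; data precision n/σ² = 19/34.86² = 0.0156350.
Posterior precision = 0.00082384 + 0.0156350 = 0.0164589, giving posterior SD = 1/√0.0164589 = 7.795.
Posterior mean = (0.00082384·181.69 + 0.0156350·110.25) / 0.0164589 = 113.826.

Posterior mean ≈ 113.826; posterior SD ≈ 7.795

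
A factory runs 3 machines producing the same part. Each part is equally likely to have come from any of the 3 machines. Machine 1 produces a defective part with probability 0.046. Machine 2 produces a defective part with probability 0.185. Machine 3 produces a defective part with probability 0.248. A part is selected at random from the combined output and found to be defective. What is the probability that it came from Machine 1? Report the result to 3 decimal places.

P(defective|M1) = 0.046; P(defective|M2) = 0.185; P(defective|M3) = 0.248.
Prior × likelihood for each source: 0.333333·0.046=0.01533, 0.333333·0.185=0.06167, 0.333333·0.248=0.08267. Summing gives P(defective) = 0.15967.
P(Machine 1 | defective) = 0.01533 / 0.15967 = 0.096.

Posterior probability ≈ 0.096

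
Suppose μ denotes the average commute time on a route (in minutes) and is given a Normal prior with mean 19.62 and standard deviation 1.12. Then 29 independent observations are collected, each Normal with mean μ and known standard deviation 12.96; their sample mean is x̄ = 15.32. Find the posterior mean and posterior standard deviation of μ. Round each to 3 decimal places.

Posterior mean ≈ 18.854; posterior SD ≈ 1.015

With known σ, the Normal prior is conjugate. Weight on the data is w = (n/σ²)/(n/σ² + 1/τ₀²) = 0.172659/(0.172659+0.797194) = 0.17803.
Posterior mean = w·x̄ + (1−w)·μ₀ = 0.17803·15.32 + 0.82197·19.62 = 18.854. Posterior variance = 1/(0.172659+0.797194) = 1.03108, so SD = 1.015.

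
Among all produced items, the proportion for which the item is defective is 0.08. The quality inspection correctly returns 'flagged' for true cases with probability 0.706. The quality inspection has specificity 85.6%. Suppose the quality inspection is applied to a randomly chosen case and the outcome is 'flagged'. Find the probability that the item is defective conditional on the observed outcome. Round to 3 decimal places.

Let H be the event that the item is defective. P(H) = 0.08, so P(¬H) = 0.92. With E the 'flagged' result, P(E|H) = 0.706 and P(E|¬H) = 0.144.
P(E) = 0.706·0.08 + 0.144·0.92 = 0.056480 + 0.13248 = 0.18896.
By Bayes' theorem, P(H|E) = 0.056480 / 0.18896 = 0.299.

P(H | E) ≈ 0.299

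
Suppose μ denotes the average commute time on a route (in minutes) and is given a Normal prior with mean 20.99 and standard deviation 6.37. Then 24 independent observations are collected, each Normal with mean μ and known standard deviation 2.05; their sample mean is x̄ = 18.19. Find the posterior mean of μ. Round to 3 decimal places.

Posterior mean ≈ 18.202

With known σ, the Normal prior is conjugate. Weight on the data is w = (n/σ²)/(n/σ² + 1/τ₀²) = 5.71089/(5.71089+0.0246446) = 0.99570.
Posterior mean = w·x̄ + (1−w)·μ₀ = 0.99570·18.19 + 0.0042968·20.99 = 18.202.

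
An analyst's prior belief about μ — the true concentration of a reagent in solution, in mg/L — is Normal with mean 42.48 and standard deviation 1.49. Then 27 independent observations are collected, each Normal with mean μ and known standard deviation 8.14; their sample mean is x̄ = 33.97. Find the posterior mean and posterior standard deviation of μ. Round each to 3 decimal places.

With known σ, the Normal prior is conjugate. Weight on the data is w = (n/σ²)/(n/σ² + 1/τ₀²) = 0.407488/(0.407488+0.450430) = 0.47497.
Posterior mean = w·x̄ + (1−w)·μ₀ = 0.47497·33.97 + 0.52503·42.48 = 38.438. Posterior variance = 1/(0.407488+0.450430) = 1.16561, so SD = 1.080.

Posterior mean ≈ 38.438; posterior SD ≈ 1.080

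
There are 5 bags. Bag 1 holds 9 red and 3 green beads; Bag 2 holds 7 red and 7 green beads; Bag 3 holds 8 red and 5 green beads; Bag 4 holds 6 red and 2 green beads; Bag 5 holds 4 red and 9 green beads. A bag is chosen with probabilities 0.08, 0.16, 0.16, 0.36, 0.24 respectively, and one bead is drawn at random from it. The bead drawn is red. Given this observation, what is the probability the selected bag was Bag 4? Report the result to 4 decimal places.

Posterior probability ≈ 0.4637

Tabulate prior·likelihood by source: [1] prior 0.08, lik 0.75, product 0.06000; [2] prior 0.16, lik 0.5, product 0.08000; [3] prior 0.16, lik 0.6154, product 0.09846; [4] prior 0.36, lik 0.75, product 0.2700; [5] prior 0.24, lik 0.3077, product 0.07385.
Normalizing constant = 0.58231; the posterior for Bag 4 is its product over the sum, 0.2700/0.58231 = 0.4637.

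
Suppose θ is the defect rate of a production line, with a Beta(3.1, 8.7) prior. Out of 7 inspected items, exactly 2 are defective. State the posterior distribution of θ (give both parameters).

Posterior: Beta(5.1, 13.7)

The binomial likelihood is conjugate to the Beta prior: with 2 successes and 5 failures, the posterior is Beta(3.1+2, 8.7+5) = Beta(5.1, 13.7).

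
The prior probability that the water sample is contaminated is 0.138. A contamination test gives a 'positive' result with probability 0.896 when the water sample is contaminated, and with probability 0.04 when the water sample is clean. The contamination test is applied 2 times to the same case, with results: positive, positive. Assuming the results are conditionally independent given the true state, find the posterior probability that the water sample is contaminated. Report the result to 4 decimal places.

Let H be the event that the water sample is contaminated; start with P(H) = 0.138. P('positive'|H) = 0.896, P('positive'|¬H) = 0.04.
Update on result 1 ('positive'): P(H) ← 0.896·0.1380 / (0.896·0.1380 + 0.04·0.8620) = 0.12365/0.15813 = 0.7819.
Update on result 2 ('positive'): P(H) ← 0.896·0.7819 / (0.896·0.7819 + 0.04·0.2181) = 0.70063/0.70935 = 0.9877.

Posterior P(H) ≈ 0.9877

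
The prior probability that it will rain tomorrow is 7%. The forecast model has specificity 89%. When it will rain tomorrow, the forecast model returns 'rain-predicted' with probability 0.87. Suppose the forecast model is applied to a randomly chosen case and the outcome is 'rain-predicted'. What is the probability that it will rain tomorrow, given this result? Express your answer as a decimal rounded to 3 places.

P(H | E) ≈ 0.373

Let H be the event that it will rain tomorrow. P(H) = 0.07, so P(¬H) = 0.93. With E the 'rain-predicted' result, P(E|H) = 0.87 and P(E|¬H) = 0.11.
P(E) = 0.87·0.07 + 0.11·0.93 = 0.060900 + 0.10230 = 0.16320.
By Bayes' theorem, P(H|E) = 0.060900 / 0.16320 = 0.373.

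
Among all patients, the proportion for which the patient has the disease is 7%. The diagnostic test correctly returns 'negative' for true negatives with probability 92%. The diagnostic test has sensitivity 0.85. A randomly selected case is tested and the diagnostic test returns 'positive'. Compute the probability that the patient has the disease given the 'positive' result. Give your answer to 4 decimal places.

P(H | E) ≈ 0.4444

Let H be the event that the patient has the disease. P(H) = 0.07, so P(¬H) = 0.93. With E the 'positive' result, P(E|H) = 0.85 and P(E|¬H) = 0.08.
P(E) = 0.85·0.07 + 0.08·0.93 = 0.059500 + 0.074400 = 0.13390.
By Bayes' theorem, P(H|E) = 0.059500 / 0.13390 = 0.4444.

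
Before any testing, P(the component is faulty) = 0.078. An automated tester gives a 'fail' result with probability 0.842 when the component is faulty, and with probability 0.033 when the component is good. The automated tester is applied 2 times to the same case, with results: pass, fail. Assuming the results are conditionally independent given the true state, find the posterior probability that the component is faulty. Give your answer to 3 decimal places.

Let H be the event that the component is faulty; start with P(H) = 0.078. P('fail'|H) = 0.842, P('fail'|¬H) = 0.033.
Update on result 1 ('pass'): P(H) ← 0.158·0.0780 / (0.158·0.0780 + 0.967·0.9220) = 0.012324/0.90390 = 0.0136.
Update on result 2 ('fail'): P(H) ← 0.842·0.0136 / (0.842·0.0136 + 0.033·0.9864) = 0.011480/0.044030 = 0.2607.

Posterior P(H) ≈ 0.261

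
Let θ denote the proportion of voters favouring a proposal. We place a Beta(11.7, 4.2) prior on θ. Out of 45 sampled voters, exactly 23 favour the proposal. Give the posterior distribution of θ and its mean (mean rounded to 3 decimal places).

Posterior: Beta(34.7, 26.2); mean ≈ 0.570

The binomial likelihood is conjugate to the Beta prior: with 23 successes and 22 failures, the posterior is Beta(11.7+23, 4.2+22) = Beta(34.7, 26.2).
E[θ | data] = 34.7/(34.7+26.2) = 0.570.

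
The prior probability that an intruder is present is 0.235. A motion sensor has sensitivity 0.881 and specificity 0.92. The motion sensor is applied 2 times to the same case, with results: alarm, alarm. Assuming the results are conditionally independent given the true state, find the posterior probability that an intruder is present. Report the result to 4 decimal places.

With H the event that an intruder is present, the joint likelihood of the observed sequence is P(data|H) = 0.881·0.881 = 0.77616 and P(data|¬H) = 0.08·0.08 = 0.0064000.
Bayes: P(H|data) = 0.235·0.77616 / (0.235·0.77616 + 0.765·0.0064000) = 0.18240/0.18729 = 0.9739.

Posterior P(H) ≈ 0.9739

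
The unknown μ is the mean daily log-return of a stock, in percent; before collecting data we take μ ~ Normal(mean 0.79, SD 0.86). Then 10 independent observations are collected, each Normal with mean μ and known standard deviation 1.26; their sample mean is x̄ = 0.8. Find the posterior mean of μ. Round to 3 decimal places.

Posterior mean ≈ 0.798

With known σ, the Normal prior is conjugate. Weight on the data is w = (n/σ²)/(n/σ² + 1/τ₀²) = 6.29882/(6.29882+1.35208) = 0.82328.
Posterior mean = w·x̄ + (1−w)·μ₀ = 0.82328·0.8 + 0.17672·0.79 = 0.798.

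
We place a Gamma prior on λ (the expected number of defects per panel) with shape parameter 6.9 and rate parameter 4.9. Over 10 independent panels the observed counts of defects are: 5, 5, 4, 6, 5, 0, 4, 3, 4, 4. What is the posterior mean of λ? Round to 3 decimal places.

Posterior mean ≈ 3.148

The Poisson likelihood adds the total count to the shape and the number of exposure periods to the rate. Here ∑xᵢ = 40 and n = 10, so shape 6.9→46.9 and rate 4.9→14.9.
E[λ | data] = 46.9/14.9 = 3.148.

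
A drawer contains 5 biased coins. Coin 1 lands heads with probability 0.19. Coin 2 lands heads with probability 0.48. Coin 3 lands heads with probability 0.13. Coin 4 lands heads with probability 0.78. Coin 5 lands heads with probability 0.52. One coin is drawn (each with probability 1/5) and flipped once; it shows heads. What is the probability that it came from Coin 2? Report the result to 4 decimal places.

Posterior probability ≈ 0.2286

P(heads|C1) = 0.19; P(heads|C2) = 0.48; P(heads|C3) = 0.13; P(heads|C4) = 0.78; P(heads|C5) = 0.52.
Prior × likelihood for each source: 0.2·0.19=0.03800, 0.2·0.48=0.09600, 0.2·0.13=0.02600, 0.2·0.78=0.1560, 0.2·0.52=0.1040. Summing gives P(heads) = 0.42000.
P(Coin 2 | heads) = 0.09600 / 0.42000 = 0.2286.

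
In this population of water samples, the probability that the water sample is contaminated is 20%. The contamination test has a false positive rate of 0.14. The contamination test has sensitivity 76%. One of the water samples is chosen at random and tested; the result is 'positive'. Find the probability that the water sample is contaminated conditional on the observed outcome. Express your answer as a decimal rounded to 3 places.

Write H for 'the water sample is contaminated'. Prior odds H:¬H = 0.2/0.8 = 0.25000. For the 'positive' outcome, the likelihood ratio is 0.76/0.14 = 5.4286.
Posterior odds = 0.25000 × 5.4286 = 1.3571, so P(H|E) = 1.3571/(1+1.3571) = 0.576.

P(H | E) ≈ 0.576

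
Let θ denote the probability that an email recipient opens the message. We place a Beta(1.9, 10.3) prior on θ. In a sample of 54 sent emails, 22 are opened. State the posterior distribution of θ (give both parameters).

Observing 22 successes and 32 failures updates Beta(1.9, 10.3) by adding the success and failure counts to the two shape parameters: α = 1.9+22 = 23.9, β = 10.3+32 = 42.3.

Posterior: Beta(23.9, 42.3)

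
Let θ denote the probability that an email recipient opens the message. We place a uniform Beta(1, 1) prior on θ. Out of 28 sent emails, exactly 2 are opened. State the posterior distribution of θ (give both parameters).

Posterior: Beta(3, 27)

The binomial likelihood is conjugate to the Beta prior: with 2 successes and 26 failures, the posterior is Beta(1+2, 1+26) = Beta(3, 27).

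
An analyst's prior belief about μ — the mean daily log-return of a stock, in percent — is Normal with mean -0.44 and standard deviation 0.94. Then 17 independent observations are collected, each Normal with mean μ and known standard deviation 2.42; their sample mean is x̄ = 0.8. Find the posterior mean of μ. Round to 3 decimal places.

Prior precision 1/τ₀² = 1/0.94² = 1.13173; data precision n/σ² = 17/2.42² = 2.90281.
Posterior precision = 1.13173 + 2.90281 = 4.03454.
Posterior mean = (1.13173·-0.44 + 2.90281·0.8) / 4.03454 = 0.452.

Posterior mean ≈ 0.452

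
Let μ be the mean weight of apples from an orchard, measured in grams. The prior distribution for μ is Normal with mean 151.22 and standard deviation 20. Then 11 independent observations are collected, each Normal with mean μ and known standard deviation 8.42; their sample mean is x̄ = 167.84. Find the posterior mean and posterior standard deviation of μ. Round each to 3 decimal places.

Prior precision 1/τ₀² = 1/20² = 0.00250000; data precision n/σ² = 11/8.42² = 0.155156.
Posterior precision = 0.00250000 + 0.155156 = 0.157656, giving posterior SD = 1/√0.157656 = 2.519.
Posterior mean = (0.00250000·151.22 + 0.155156·167.84) / 0.157656 = 167.576.

Posterior mean ≈ 167.576; posterior SD ≈ 2.519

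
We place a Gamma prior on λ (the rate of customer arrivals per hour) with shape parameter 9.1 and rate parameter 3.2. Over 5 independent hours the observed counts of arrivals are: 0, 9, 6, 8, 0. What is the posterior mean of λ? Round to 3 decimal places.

Posterior mean ≈ 3.915

Total count ∑xᵢ = 23 over n = 5 hours.
Gamma is conjugate to the Poisson likelihood: posterior is Gamma(shape = 9.1+23 = 32.1, rate = 3.2+5 = 8.2).
Posterior mean = shape/rate = 32.1/8.2 = 3.915.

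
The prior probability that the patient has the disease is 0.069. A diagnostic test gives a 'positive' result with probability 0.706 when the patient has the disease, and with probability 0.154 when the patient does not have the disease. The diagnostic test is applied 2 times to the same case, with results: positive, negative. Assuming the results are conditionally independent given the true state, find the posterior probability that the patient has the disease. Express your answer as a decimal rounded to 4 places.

Posterior P(H) ≈ 0.1056

Let H be the event that the patient has the disease; start with P(H) = 0.069. P('positive'|H) = 0.706, P('positive'|¬H) = 0.154.
Update on result 1 ('positive'): P(H) ← 0.706·0.0690 / (0.706·0.0690 + 0.154·0.9310) = 0.048714/0.19209 = 0.2536.
Update on result 2 ('negative'): P(H) ← 0.294·0.2536 / (0.294·0.2536 + 0.846·0.7464) = 0.074559/0.70601 = 0.1056.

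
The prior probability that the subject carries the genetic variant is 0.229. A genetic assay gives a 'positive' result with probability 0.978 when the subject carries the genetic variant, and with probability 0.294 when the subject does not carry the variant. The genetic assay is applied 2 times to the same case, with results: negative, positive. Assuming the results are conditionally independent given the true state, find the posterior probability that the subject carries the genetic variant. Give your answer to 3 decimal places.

Let H be the event that the subject carries the genetic variant; start with P(H) = 0.229. P('positive'|H) = 0.978, P('positive'|¬H) = 0.294.
Update on result 1 ('negative'): P(H) ← 0.022·0.2290 / (0.022·0.2290 + 0.706·0.7710) = 0.0050380/0.54936 = 0.0092.
Update on result 2 ('positive'): P(H) ← 0.978·0.0092 / (0.978·0.0092 + 0.294·0.9908) = 0.0089689/0.30027 = 0.0299.

Posterior P(H) ≈ 0.030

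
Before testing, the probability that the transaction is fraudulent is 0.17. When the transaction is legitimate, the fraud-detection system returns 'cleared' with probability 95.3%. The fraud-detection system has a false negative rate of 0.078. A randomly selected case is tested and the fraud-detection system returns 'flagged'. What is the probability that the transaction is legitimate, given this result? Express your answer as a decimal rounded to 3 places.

Write H for 'the transaction is fraudulent'. Prior odds H:¬H = 0.17/0.83 = 0.20482. For the 'flagged' outcome, the likelihood ratio is 0.922/0.047 = 19.617.
Posterior odds = 0.20482 × 19.617 = 4.0179, so P(H|E) = 4.0179/(1+4.0179) = 0.801. Then P(¬H|E) = 1 − 0.801 = 0.199.

P(¬H | E) ≈ 0.199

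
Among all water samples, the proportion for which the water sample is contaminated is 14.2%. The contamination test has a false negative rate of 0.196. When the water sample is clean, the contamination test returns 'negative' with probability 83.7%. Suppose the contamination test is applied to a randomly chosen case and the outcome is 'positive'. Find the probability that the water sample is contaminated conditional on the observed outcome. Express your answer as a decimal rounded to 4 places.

Let H be the event that the water sample is contaminated. P(H) = 0.142, so P(¬H) = 0.858. With E the 'positive' result, P(E|H) = 0.804 and P(E|¬H) = 0.163.
P(E) = 0.804·0.142 + 0.163·0.858 = 0.11417 + 0.13985 = 0.25402.
By Bayes' theorem, P(H|E) = 0.11417 / 0.25402 = 0.4494.

P(H | E) ≈ 0.4494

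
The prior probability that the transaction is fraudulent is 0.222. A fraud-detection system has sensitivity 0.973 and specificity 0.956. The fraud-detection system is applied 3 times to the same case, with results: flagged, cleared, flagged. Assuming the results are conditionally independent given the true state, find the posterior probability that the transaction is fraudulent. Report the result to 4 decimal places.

Posterior P(H) ≈ 0.7976

With H the event that the transaction is fraudulent, the joint likelihood of the observed sequence is P(data|H) = 0.973·0.027·0.973 = 0.025562 and P(data|¬H) = 0.044·0.956·0.044 = 0.0018508.
Bayes: P(H|data) = 0.222·0.025562 / (0.222·0.025562 + 0.778·0.0018508) = 0.0056747/0.0071146 = 0.7976.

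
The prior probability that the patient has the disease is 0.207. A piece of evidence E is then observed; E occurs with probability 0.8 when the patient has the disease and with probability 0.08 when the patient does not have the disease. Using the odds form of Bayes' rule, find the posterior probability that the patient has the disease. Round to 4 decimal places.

Posterior probability ≈ 0.7230

Prior odds = 0.207/(1−0.207) = 0.26103.
Likelihood ratio for E = 0.8/0.08 = 10.000.
Posterior odds = prior odds × LR = 2.6103.
Posterior probability = odds/(1+odds) = 2.6103/3.6103 = 0.7230.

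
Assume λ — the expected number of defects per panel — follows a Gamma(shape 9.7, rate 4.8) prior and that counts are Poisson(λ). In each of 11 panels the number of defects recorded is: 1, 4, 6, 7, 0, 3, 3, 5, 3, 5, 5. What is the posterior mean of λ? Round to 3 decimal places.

Posterior mean ≈ 3.272

The Poisson likelihood adds the total count to the shape and the number of exposure periods to the rate. Here ∑xᵢ = 42 and n = 11, so shape 9.7→51.7 and rate 4.8→15.8.
E[λ | data] = 51.7/15.8 = 3.272.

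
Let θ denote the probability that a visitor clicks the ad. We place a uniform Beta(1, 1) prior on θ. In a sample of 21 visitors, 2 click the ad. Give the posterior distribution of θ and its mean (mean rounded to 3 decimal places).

Posterior: Beta(3, 20); mean ≈ 0.130

The binomial likelihood is conjugate to the Beta prior: with 2 successes and 19 failures, the posterior is Beta(1+2, 1+19) = Beta(3, 20).
Posterior mean = α/(α+β) = 3/23 = 0.130.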